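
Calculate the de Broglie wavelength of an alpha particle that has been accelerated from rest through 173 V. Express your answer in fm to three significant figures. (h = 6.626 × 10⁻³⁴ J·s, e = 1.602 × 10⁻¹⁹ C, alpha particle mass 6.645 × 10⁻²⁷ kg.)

KE = 2eV = 2 × 1.602 × 10⁻¹⁹ × 173.0 = 5.543 × 10⁻¹⁷ J.
p = √(2mKE) = √(2 × 6.645 × 10⁻²⁷ × 5.543 × 10⁻¹⁷) = 8.583 × 10⁻²² kg·m/s.
λ = h/p = 6.626 × 10⁻³⁴ / 8.583 × 10⁻²² = 7.72 × 10⁻¹³ m = 772 fm.

λ = 772 fm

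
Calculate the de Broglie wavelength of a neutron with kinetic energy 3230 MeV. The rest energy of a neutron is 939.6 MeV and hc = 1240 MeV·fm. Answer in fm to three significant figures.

Total energy E = KE + m₀c² = 3230 + 939.6 = 4169.6 MeV.
(pc)² = E² − (m₀c²)² = (4169.6)² − (939.6)² = 1.650 × 10⁷ MeV², so pc = 4062 MeV.
λ = hc/(pc) = 1240 MeV·fm / 4062 MeV = 0.305 fm.

λ = 0.305 fm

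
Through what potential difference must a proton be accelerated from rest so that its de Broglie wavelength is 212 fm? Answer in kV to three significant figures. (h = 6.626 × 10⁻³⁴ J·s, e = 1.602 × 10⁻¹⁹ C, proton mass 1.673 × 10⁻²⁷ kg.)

p = h/λ = 6.626 × 10⁻³⁴ / 2.120 × 10⁻¹³ = 3.125 × 10⁻²¹ kg·m/s.
KE = p²/(2m) = 2.919 × 10⁻¹⁵ J.
V = KE/e = 2.919 × 10⁻¹⁵ / (1.602 × 10⁻¹⁹) = 18.2 kV.

V = 18.2 kV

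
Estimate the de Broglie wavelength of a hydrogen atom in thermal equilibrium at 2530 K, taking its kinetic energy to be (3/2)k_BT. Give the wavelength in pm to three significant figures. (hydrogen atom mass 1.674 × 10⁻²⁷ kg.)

KE = (3/2)k_BT = 1.5 × 1.381 × 10⁻²³ × 2530 = 5.241 × 10⁻²⁰ J.
p = √(2mKE) = √(2 × 1.674 × 10⁻²⁷ × 5.241 × 10⁻²⁰) = 1.325 × 10⁻²³ kg·m/s.
λ = h/p = 5.00 × 10⁻¹¹ m = 50.0 pm.

λ = 50.0 pm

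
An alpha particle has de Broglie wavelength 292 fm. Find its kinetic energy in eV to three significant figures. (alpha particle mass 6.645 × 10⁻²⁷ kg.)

KE = 2420 eV

p = h/λ = 6.626 × 10⁻³⁴ / 2.920 × 10⁻¹³ = 2.269 × 10⁻²¹ kg·m/s.
KE = p²/(2m) = (2.269 × 10⁻²¹)² / (2 × 6.645 × 10⁻²⁷) = 3.874 × 10⁻¹⁶ J = 2420 eV.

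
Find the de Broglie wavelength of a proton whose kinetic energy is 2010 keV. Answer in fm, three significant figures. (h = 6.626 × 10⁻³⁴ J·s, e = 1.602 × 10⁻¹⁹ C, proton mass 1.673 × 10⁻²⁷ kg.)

KE = 2010 keV = 3.220 × 10⁻¹³ J.
p = √(2mKE) = √(2 × 1.673 × 10⁻²⁷ × 3.220 × 10⁻¹³) = 3.282 × 10⁻²⁰ kg·m/s.
λ = h/p = 6.626 × 10⁻³⁴ / 3.282 × 10⁻²⁰ = 2.02 × 10⁻¹⁴ m = 20.2 fm.

λ = 20.2 fm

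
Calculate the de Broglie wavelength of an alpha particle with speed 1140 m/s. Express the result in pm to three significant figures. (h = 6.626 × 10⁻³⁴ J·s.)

λ = 87.5 pm

p = mv = 6.645 × 10⁻²⁷ × 1140 = 7.575 × 10⁻²⁴ kg·m/s.
λ = h/p = 6.626 × 10⁻³⁴ / 7.575 × 10⁻²⁴ = 8.75 × 10⁻¹¹ m = 87.5 pm.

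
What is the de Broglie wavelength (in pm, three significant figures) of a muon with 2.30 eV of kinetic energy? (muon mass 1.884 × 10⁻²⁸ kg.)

KE = 2.30 eV = 3.685 × 10⁻¹⁹ J.
p = √(2mKE) = √(2 × 1.884 × 10⁻²⁸ × 3.685 × 10⁻¹⁹) = 1.178 × 10⁻²³ kg·m/s.
λ = h/p = 6.626 × 10⁻³⁴ / 1.178 × 10⁻²³ = 5.62 × 10⁻¹¹ m = 56.2 pm.

λ = 56.2 pm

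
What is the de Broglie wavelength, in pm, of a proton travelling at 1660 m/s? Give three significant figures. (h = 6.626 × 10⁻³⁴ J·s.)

λ = 239 pm

p = mv = 1.673 × 10⁻²⁷ × 1660 = 2.777 × 10⁻²⁴ kg·m/s.
λ = h/p = 6.626 × 10⁻³⁴ / 2.777 × 10⁻²⁴ = 2.39 × 10⁻¹⁰ m = 239 pm.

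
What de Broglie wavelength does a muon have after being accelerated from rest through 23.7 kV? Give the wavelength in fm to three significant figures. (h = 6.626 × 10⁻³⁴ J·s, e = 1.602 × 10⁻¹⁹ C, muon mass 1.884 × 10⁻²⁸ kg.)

KE = eV = 1.602 × 10⁻¹⁹ × 2.370 × 10⁴ = 3.797 × 10⁻¹⁵ J.
p = √(2mKE) = √(2 × 1.884 × 10⁻²⁸ × 3.797 × 10⁻¹⁵) = 1.196 × 10⁻²¹ kg·m/s.
λ = h/p = 6.626 × 10⁻³⁴ / 1.196 × 10⁻²¹ = 5.54 × 10⁻¹³ m = 554 fm.

λ = 554 fm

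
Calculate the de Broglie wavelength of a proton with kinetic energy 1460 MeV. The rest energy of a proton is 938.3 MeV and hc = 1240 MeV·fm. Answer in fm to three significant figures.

Total energy E = KE + m₀c² = 1460 + 938.3 = 2398.3 MeV.
(pc)² = E² − (m₀c²)² = (2398.3)² − (938.3)² = 4.871 × 10⁶ MeV², so pc = 2207 MeV.
λ = hc/(pc) = 1240 MeV·fm / 2207 MeV = 0.562 fm.

λ = 0.562 fm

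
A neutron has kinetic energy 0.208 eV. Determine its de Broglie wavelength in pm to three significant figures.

KE = 0.208 eV = 3.332 × 10⁻²⁰ J.
p = √(2mKE) = √(2 × 1.675 × 10⁻²⁷ × 3.332 × 10⁻²⁰) = 1.057 × 10⁻²³ kg·m/s.
λ = h/p = 6.626 × 10⁻³⁴ / 1.057 × 10⁻²³ = 6.27 × 10⁻¹¹ m = 62.7 pm.

λ = 62.7 pm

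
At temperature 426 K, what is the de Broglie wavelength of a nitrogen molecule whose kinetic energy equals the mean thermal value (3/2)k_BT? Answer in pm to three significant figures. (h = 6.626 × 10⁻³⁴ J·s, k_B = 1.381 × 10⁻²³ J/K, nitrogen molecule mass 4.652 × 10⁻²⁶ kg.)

λ = 23.1 pm

KE = (3/2)k_BT = 1.5 × 1.381 × 10⁻²³ × 426 = 8.825 × 10⁻²¹ J.
p = √(2mKE) = √(2 × 4.652 × 10⁻²⁶ × 8.825 × 10⁻²¹) = 2.865 × 10⁻²³ kg·m/s.
λ = h/p = 2.31 × 10⁻¹¹ m = 23.1 pm.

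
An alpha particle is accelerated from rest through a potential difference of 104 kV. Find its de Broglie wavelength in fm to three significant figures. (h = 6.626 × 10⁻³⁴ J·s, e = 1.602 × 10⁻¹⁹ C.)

KE = 2eV = 2 × 1.602 × 10⁻¹⁹ × 1.040 × 10⁵ = 3.332 × 10⁻¹⁴ J.
p = √(2mKE) = √(2 × 6.645 × 10⁻²⁷ × 3.332 × 10⁻¹⁴) = 2.104 × 10⁻²⁰ kg·m/s.
λ = h/p = 6.626 × 10⁻³⁴ / 2.104 × 10⁻²⁰ = 3.15 × 10⁻¹⁴ m = 31.5 fm.

λ = 31.5 fm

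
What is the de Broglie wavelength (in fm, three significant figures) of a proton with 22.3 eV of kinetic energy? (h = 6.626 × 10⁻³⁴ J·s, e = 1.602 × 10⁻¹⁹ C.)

KE = 22.3 eV = 3.572 × 10⁻¹⁸ J.
p = √(2mKE) = √(2 × 1.673 × 10⁻²⁷ × 3.572 × 10⁻¹⁸) = 1.093 × 10⁻²² kg·m/s.
λ = h/p = 6.626 × 10⁻³⁴ / 1.093 × 10⁻²² = 6.06 × 10⁻¹² m = 6060 fm.

λ = 6060 fm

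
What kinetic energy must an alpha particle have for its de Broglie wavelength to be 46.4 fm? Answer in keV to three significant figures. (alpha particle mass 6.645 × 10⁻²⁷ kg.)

p = h/λ = 6.626 × 10⁻³⁴ / 4.640 × 10⁻¹⁴ = 1.428 × 10⁻²⁰ kg·m/s.
KE = p²/(2m) = (1.428 × 10⁻²⁰)² / (2 × 6.645 × 10⁻²⁷) = 1.534 × 10⁻¹⁴ J = 95.8 keV.

KE = 95.8 keV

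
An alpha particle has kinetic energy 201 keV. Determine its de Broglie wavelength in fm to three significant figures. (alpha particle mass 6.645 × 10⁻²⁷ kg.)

KE = 201 keV = 3.220 × 10⁻¹⁴ J.
p = √(2mKE) = √(2 × 6.645 × 10⁻²⁷ × 3.220 × 10⁻¹⁴) = 2.069 × 10⁻²⁰ kg·m/s.
λ = h/p = 6.626 × 10⁻³⁴ / 2.069 × 10⁻²⁰ = 3.20 × 10⁻¹⁴ m = 32.0 fm.

λ = 32.0 fm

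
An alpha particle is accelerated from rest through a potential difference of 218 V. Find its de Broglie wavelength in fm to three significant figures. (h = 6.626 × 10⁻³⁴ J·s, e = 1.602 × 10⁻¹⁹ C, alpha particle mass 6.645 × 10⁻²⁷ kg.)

λ = 688 fm

KE = 2eV = 2 × 1.602 × 10⁻¹⁹ × 218.0 = 6.985 × 10⁻¹⁷ J.
p = √(2mKE) = √(2 × 6.645 × 10⁻²⁷ × 6.985 × 10⁻¹⁷) = 9.635 × 10⁻²² kg·m/s.
λ = h/p = 6.626 × 10⁻³⁴ / 9.635 × 10⁻²² = 6.88 × 10⁻¹³ m = 688 fm.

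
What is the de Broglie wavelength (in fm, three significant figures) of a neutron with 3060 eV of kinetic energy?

KE = 3060 eV = 4.902 × 10⁻¹⁶ J.
p = √(2mKE) = √(2 × 1.675 × 10⁻²⁷ × 4.902 × 10⁻¹⁶) = 1.281 × 10⁻²¹ kg·m/s.
λ = h/p = 6.626 × 10⁻³⁴ / 1.281 × 10⁻²¹ = 5.17 × 10⁻¹³ m = 517 fm.

λ = 517 fm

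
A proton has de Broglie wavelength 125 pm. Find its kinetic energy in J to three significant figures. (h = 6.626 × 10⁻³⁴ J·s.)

KE = 8.40 × 10⁻²¹ J

p = h/λ = 6.626 × 10⁻³⁴ / 1.250 × 10⁻¹⁰ = 5.301 × 10⁻²⁴ kg·m/s.
KE = p²/(2m) = (5.301 × 10⁻²⁴)² / (2 × 1.673 × 10⁻²⁷) = 8.398 × 10⁻²¹ J = 8.40 × 10⁻²¹ J.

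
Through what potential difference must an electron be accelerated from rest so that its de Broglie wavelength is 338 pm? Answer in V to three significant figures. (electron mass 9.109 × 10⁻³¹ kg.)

V = 13.2 V

p = h/λ = 6.626 × 10⁻³⁴ / 3.380 × 10⁻¹⁰ = 1.960 × 10⁻²⁴ kg·m/s.
KE = p²/(2m) = 2.109 × 10⁻¹⁸ J.
V = KE/e = 2.109 × 10⁻¹⁸ / (1.602 × 10⁻¹⁹) = 13.2 V.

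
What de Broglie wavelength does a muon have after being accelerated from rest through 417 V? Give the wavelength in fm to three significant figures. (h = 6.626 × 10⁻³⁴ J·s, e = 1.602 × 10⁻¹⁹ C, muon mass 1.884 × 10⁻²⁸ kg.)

λ = 4180 fm

KE = eV = 1.602 × 10⁻¹⁹ × 417.0 = 6.680 × 10⁻¹⁷ J.
p = √(2mKE) = √(2 × 1.884 × 10⁻²⁸ × 6.680 × 10⁻¹⁷) = 1.587 × 10⁻²² kg·m/s.
λ = h/p = 6.626 × 10⁻³⁴ / 1.587 × 10⁻²² = 4.18 × 10⁻¹² m = 4180 fm.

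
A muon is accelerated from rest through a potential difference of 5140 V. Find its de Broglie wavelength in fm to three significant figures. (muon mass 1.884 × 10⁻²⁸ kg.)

λ = 1190 fm

KE = eV = 1.602 × 10⁻¹⁹ × 5140 = 8.234 × 10⁻¹⁶ J.
p = √(2mKE) = √(2 × 1.884 × 10⁻²⁸ × 8.234 × 10⁻¹⁶) = 5.570 × 10⁻²² kg·m/s.
λ = h/p = 6.626 × 10⁻³⁴ / 5.570 × 10⁻²² = 1.19 × 10⁻¹² m = 1190 fm.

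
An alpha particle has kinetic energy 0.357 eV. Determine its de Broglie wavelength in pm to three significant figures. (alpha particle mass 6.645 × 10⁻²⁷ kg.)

λ = 24.0 pm

KE = 0.357 eV = 5.719 × 10⁻²⁰ J.
p = √(2mKE) = √(2 × 6.645 × 10⁻²⁷ × 5.719 × 10⁻²⁰) = 2.757 × 10⁻²³ kg·m/s.
λ = h/p = 6.626 × 10⁻³⁴ / 2.757 × 10⁻²³ = 2.40 × 10⁻¹¹ m = 24.0 pm.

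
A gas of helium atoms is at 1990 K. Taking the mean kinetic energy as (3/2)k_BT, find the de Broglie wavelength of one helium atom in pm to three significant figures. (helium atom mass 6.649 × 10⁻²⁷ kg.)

KE = (3/2)k_BT = 1.5 × 1.381 × 10⁻²³ × 1990 = 4.122 × 10⁻²⁰ J.
p = √(2mKE) = √(2 × 6.649 × 10⁻²⁷ × 4.122 × 10⁻²⁰) = 2.341 × 10⁻²³ kg·m/s.
λ = h/p = 2.83 × 10⁻¹¹ m = 28.3 pm.

λ = 28.3 pm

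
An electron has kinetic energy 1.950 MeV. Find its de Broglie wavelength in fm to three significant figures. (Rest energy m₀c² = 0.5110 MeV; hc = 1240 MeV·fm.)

Total energy E = KE + m₀c² = 1.950 + 0.5110 = 2.4610 MeV.
(pc)² = E² − (m₀c²)² = (2.4610)² − (0.5110)² = 5.795 MeV², so pc = 2.407 MeV.
λ = hc/(pc) = 1240 MeV·fm / 2.407 MeV = 515 fm.

λ = 515 fm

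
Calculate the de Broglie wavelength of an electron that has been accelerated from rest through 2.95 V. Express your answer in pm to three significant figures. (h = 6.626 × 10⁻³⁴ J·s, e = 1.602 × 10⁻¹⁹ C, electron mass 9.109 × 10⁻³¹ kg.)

KE = eV = 1.602 × 10⁻¹⁹ × 2.950 = 4.726 × 10⁻¹⁹ J.
p = √(2mKE) = √(2 × 9.109 × 10⁻³¹ × 4.726 × 10⁻¹⁹) = 9.279 × 10⁻²⁵ kg·m/s.
λ = h/p = 6.626 × 10⁻³⁴ / 9.279 × 10⁻²⁵ = 7.14 × 10⁻¹⁰ m = 714 pm.

λ = 714 pm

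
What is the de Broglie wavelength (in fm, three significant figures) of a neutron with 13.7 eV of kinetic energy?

λ = 7730 fm

KE = 13.7 eV = 2.195 × 10⁻¹⁸ J.
p = √(2mKE) = √(2 × 1.675 × 10⁻²⁷ × 2.195 × 10⁻¹⁸) = 8.575 × 10⁻²³ kg·m/s.
λ = h/p = 6.626 × 10⁻³⁴ / 8.575 × 10⁻²³ = 7.73 × 10⁻¹² m = 7730 fm.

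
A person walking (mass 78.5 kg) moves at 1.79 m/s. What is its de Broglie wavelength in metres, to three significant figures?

λ = 4.72 × 10⁻³⁶ m

p = mv = 78.5 × 1.79 = 1.405 × 10² kg·m/s.
λ = h/p = 6.626 × 10⁻³⁴ / 1.405 × 10² = 4.72 × 10⁻³⁶ m.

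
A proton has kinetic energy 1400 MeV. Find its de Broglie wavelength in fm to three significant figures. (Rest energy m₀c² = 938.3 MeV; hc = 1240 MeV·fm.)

λ = 0.579 fm

Total energy E = KE + m₀c² = 1400 + 938.3 = 2338.3 MeV.
(pc)² = E² − (m₀c²)² = (2338.3)² − (938.3)² = 4.587 × 10⁶ MeV², so pc = 2142 MeV.
λ = hc/(pc) = 1240 MeV·fm / 2142 MeV = 0.579 fm.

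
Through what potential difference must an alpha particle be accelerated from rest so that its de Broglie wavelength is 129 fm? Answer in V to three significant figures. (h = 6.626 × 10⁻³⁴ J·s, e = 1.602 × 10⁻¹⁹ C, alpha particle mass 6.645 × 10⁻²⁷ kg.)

p = h/λ = 6.626 × 10⁻³⁴ / 1.290 × 10⁻¹³ = 5.136 × 10⁻²¹ kg·m/s.
KE = p²/(2m) = 1.985 × 10⁻¹⁵ J.
V = KE/2e = 1.985 × 10⁻¹⁵ / (2 × 1.602 × 10⁻¹⁹) = 6200 V.

V = 6200 V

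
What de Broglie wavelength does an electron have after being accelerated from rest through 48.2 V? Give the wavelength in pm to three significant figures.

λ = 177 pm

KE = eV = 1.602 × 10⁻¹⁹ × 48.20 = 7.722 × 10⁻¹⁸ J.
p = √(2mKE) = √(2 × 9.109 × 10⁻³¹ × 7.722 × 10⁻¹⁸) = 3.751 × 10⁻²⁴ kg·m/s.
λ = h/p = 6.626 × 10⁻³⁴ / 3.751 × 10⁻²⁴ = 1.77 × 10⁻¹⁰ m = 177 pm.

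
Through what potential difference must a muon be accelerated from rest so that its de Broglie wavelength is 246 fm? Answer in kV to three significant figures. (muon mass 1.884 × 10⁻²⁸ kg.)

p = h/λ = 6.626 × 10⁻³⁴ / 2.460 × 10⁻¹³ = 2.693 × 10⁻²¹ kg·m/s.
KE = p²/(2m) = 1.925 × 10⁻¹⁴ J.
V = KE/e = 1.925 × 10⁻¹⁴ / (1.602 × 10⁻¹⁹) = 120 kV.

V = 120 kV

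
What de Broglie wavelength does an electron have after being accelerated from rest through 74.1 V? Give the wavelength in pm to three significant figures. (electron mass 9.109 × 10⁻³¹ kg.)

λ = 142 pm

KE = eV = 1.602 × 10⁻¹⁹ × 74.10 = 1.187 × 10⁻¹⁷ J.
p = √(2mKE) = √(2 × 9.109 × 10⁻³¹ × 1.187 × 10⁻¹⁷) = 4.650 × 10⁻²⁴ kg·m/s.
λ = h/p = 6.626 × 10⁻³⁴ / 4.650 × 10⁻²⁴ = 1.42 × 10⁻¹⁰ m = 142 pm.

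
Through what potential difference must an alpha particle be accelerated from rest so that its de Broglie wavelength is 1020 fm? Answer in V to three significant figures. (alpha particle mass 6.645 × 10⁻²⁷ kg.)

p = h/λ = 6.626 × 10⁻³⁴ / 1.020 × 10⁻¹² = 6.496 × 10⁻²² kg·m/s.
KE = p²/(2m) = 3.175 × 10⁻¹⁷ J.
V = KE/2e = 3.175 × 10⁻¹⁷ / (2 × 1.602 × 10⁻¹⁹) = 99.1 V.

V = 99.1 V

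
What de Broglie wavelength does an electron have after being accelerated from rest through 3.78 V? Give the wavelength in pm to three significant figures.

λ = 631 pm

KE = eV = 1.602 × 10⁻¹⁹ × 3.780 = 6.056 × 10⁻¹⁹ J.
p = √(2mKE) = √(2 × 9.109 × 10⁻³¹ × 6.056 × 10⁻¹⁹) = 1.050 × 10⁻²⁴ kg·m/s.
λ = h/p = 6.626 × 10⁻³⁴ / 1.050 × 10⁻²⁴ = 6.31 × 10⁻¹⁰ m = 631 pm.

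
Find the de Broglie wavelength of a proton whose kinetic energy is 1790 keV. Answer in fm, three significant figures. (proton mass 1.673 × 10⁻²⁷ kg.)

KE = 1790 keV = 2.868 × 10⁻¹³ J.
p = √(2mKE) = √(2 × 1.673 × 10⁻²⁷ × 2.868 × 10⁻¹³) = 3.098 × 10⁻²⁰ kg·m/s.
λ = h/p = 6.626 × 10⁻³⁴ / 3.098 × 10⁻²⁰ = 2.14 × 10⁻¹⁴ m = 21.4 fm.

λ = 21.4 fm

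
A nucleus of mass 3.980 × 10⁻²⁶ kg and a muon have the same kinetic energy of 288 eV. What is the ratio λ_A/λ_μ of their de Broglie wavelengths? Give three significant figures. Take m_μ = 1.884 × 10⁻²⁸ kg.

λ_A/λ_μ = 0.0688

At fixed KE, p = √(2mKE) so λ = h/p ∝ 1/√m.
λ_A/λ_μ = √(m_μ/m_A) = √(1.884 × 10⁻²⁸/3.980 × 10⁻²⁶) = √(4.734 × 10⁻³) = 0.0688.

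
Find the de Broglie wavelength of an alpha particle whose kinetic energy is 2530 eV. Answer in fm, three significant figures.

λ = 285 fm

KE = 2530 eV = 4.053 × 10⁻¹⁶ J.
p = √(2mKE) = √(2 × 6.645 × 10⁻²⁷ × 4.053 × 10⁻¹⁶) = 2.321 × 10⁻²¹ kg·m/s.
λ = h/p = 6.626 × 10⁻³⁴ / 2.321 × 10⁻²¹ = 2.85 × 10⁻¹³ m = 285 fm.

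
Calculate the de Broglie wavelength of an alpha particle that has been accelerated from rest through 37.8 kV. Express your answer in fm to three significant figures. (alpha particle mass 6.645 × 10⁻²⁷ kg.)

KE = 2eV = 2 × 1.602 × 10⁻¹⁹ × 3.780 × 10⁴ = 1.211 × 10⁻¹⁴ J.
p = √(2mKE) = √(2 × 6.645 × 10⁻²⁷ × 1.211 × 10⁻¹⁴) = 1.269 × 10⁻²⁰ kg·m/s.
λ = h/p = 6.626 × 10⁻³⁴ / 1.269 × 10⁻²⁰ = 5.22 × 10⁻¹⁴ m = 52.2 fm.

λ = 52.2 fm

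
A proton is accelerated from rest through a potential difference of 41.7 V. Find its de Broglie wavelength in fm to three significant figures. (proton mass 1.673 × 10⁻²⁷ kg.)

KE = eV = 1.602 × 10⁻¹⁹ × 41.70 = 6.680 × 10⁻¹⁸ J.
p = √(2mKE) = √(2 × 1.673 × 10⁻²⁷ × 6.680 × 10⁻¹⁸) = 1.495 × 10⁻²² kg·m/s.
λ = h/p = 6.626 × 10⁻³⁴ / 1.495 × 10⁻²² = 4.43 × 10⁻¹² m = 4430 fm.

λ = 4430 fm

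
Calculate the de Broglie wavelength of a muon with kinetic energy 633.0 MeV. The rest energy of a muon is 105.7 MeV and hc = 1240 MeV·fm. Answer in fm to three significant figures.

Total energy E = KE + m₀c² = 633.0 + 105.7 = 738.7 MeV.
(pc)² = E² − (m₀c²)² = (738.7)² − (105.7)² = 5.345 × 10⁵ MeV², so pc = 731.1 MeV.
λ = hc/(pc) = 1240 MeV·fm / 731.1 MeV = 1.70 fm.

λ = 1.70 fm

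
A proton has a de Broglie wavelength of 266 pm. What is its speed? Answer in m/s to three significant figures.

p = h/λ = 6.626 × 10⁻³⁴ / 2.660 × 10⁻¹⁰ = 2.491 × 10⁻²⁴ kg·m/s.
v = p/m = 2.491 × 10⁻²⁴ / 1.673 × 10⁻²⁷ = 1.49 × 10³ m/s = 1490 m/s.

v = 1490 m/s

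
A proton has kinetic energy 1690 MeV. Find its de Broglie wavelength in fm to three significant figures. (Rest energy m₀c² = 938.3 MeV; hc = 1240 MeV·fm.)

Total energy E = KE + m₀c² = 1690 + 938.3 = 2628.3 MeV.
(pc)² = E² − (m₀c²)² = (2628.3)² − (938.3)² = 6.028 × 10⁶ MeV², so pc = 2455 MeV.
λ = hc/(pc) = 1240 MeV·fm / 2455 MeV = 0.505 fm.

λ = 0.505 fm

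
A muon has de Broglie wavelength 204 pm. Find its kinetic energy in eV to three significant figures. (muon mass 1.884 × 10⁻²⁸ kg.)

p = h/λ = 6.626 × 10⁻³⁴ / 2.040 × 10⁻¹⁰ = 3.248 × 10⁻²⁴ kg·m/s.
KE = p²/(2m) = (3.248 × 10⁻²⁴)² / (2 × 1.884 × 10⁻²⁸) = 2.800 × 10⁻²⁰ J = 0.175 eV.

KE = 0.175 eV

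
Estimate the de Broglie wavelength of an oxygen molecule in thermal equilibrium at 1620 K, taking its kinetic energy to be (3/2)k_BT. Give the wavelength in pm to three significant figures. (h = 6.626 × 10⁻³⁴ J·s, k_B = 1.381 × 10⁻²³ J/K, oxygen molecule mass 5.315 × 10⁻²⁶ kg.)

KE = (3/2)k_BT = 1.5 × 1.381 × 10⁻²³ × 1620 = 3.356 × 10⁻²⁰ J.
p = √(2mKE) = √(2 × 5.315 × 10⁻²⁶ × 3.356 × 10⁻²⁰) = 5.973 × 10⁻²³ kg·m/s.
λ = h/p = 1.11 × 10⁻¹¹ m = 11.1 pm.

λ = 11.1 pm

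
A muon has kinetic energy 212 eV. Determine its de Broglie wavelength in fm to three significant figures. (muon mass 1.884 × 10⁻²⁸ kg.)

KE = 212 eV = 3.396 × 10⁻¹⁷ J.
p = √(2mKE) = √(2 × 1.884 × 10⁻²⁸ × 3.396 × 10⁻¹⁷) = 1.131 × 10⁻²² kg·m/s.
λ = h/p = 6.626 × 10⁻³⁴ / 1.131 × 10⁻²² = 5.86 × 10⁻¹² m = 5860 fm.

λ = 5860 fm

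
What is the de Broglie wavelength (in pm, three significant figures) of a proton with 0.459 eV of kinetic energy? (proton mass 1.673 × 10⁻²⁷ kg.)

λ = 42.2 pm

KE = 0.459 eV = 7.353 × 10⁻²⁰ J.
p = √(2mKE) = √(2 × 1.673 × 10⁻²⁷ × 7.353 × 10⁻²⁰) = 1.569 × 10⁻²³ kg·m/s.
λ = h/p = 6.626 × 10⁻³⁴ / 1.569 × 10⁻²³ = 4.22 × 10⁻¹¹ m = 42.2 pm.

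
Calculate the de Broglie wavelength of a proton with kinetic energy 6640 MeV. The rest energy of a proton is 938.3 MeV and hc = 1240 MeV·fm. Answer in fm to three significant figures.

λ = 0.165 fm

Total energy E = KE + m₀c² = 6640 + 938.3 = 7578.3 MeV.
(pc)² = E² − (m₀c²)² = (7578.3)² − (938.3)² = 5.655 × 10⁷ MeV², so pc = 7520 MeV.
λ = hc/(pc) = 1240 MeV·fm / 7520 MeV = 0.165 fm.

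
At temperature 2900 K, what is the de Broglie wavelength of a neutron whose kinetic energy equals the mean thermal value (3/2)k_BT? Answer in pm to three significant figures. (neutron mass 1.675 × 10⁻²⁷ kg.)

KE = (3/2)k_BT = 1.5 × 1.381 × 10⁻²³ × 2900 = 6.007 × 10⁻²⁰ J.
p = √(2mKE) = √(2 × 1.675 × 10⁻²⁷ × 6.007 × 10⁻²⁰) = 1.419 × 10⁻²³ kg·m/s.
λ = h/p = 4.67 × 10⁻¹¹ m = 46.7 pm.

λ = 46.7 pm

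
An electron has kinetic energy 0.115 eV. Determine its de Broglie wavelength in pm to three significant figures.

λ = 3620 pm

KE = 0.115 eV = 1.842 × 10⁻²⁰ J.
p = √(2mKE) = √(2 × 9.109 × 10⁻³¹ × 1.842 × 10⁻²⁰) = 1.832 × 10⁻²⁵ kg·m/s.
λ = h/p = 6.626 × 10⁻³⁴ / 1.832 × 10⁻²⁵ = 3.62 × 10⁻⁹ m = 3620 pm.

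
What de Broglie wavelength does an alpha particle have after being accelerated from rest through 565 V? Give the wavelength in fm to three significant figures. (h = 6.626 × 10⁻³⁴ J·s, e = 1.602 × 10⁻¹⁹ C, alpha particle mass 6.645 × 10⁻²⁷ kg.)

KE = 2eV = 2 × 1.602 × 10⁻¹⁹ × 565.0 = 1.810 × 10⁻¹⁶ J.
p = √(2mKE) = √(2 × 6.645 × 10⁻²⁷ × 1.810 × 10⁻¹⁶) = 1.551 × 10⁻²¹ kg·m/s.
λ = h/p = 6.626 × 10⁻³⁴ / 1.551 × 10⁻²¹ = 4.27 × 10⁻¹³ m = 427 fm.

λ = 427 fm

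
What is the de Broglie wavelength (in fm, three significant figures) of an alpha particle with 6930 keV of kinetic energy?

KE = 6930 keV = 1.110 × 10⁻¹² J.
p = √(2mKE) = √(2 × 6.645 × 10⁻²⁷ × 1.110 × 10⁻¹²) = 1.215 × 10⁻¹⁹ kg·m/s.
λ = h/p = 6.626 × 10⁻³⁴ / 1.215 × 10⁻¹⁹ = 5.45 × 10⁻¹⁵ m = 5.45 fm.

λ = 5.45 fm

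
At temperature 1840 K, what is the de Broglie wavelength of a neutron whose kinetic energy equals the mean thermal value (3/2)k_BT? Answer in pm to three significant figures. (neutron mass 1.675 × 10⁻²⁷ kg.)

KE = (3/2)k_BT = 1.5 × 1.381 × 10⁻²³ × 1840 = 3.812 × 10⁻²⁰ J.
p = √(2mKE) = √(2 × 1.675 × 10⁻²⁷ × 3.812 × 10⁻²⁰) = 1.130 × 10⁻²³ kg·m/s.
λ = h/p = 5.86 × 10⁻¹¹ m = 58.6 pm.

λ = 58.6 pm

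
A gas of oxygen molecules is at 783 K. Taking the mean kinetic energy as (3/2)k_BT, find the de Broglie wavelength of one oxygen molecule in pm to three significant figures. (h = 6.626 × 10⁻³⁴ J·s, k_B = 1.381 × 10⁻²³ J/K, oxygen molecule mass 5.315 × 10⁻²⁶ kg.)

KE = (3/2)k_BT = 1.5 × 1.381 × 10⁻²³ × 783 = 1.622 × 10⁻²⁰ J.
p = √(2mKE) = √(2 × 5.315 × 10⁻²⁶ × 1.622 × 10⁻²⁰) = 4.152 × 10⁻²³ kg·m/s.
λ = h/p = 1.60 × 10⁻¹¹ m = 16.0 pm.

λ = 16.0 pm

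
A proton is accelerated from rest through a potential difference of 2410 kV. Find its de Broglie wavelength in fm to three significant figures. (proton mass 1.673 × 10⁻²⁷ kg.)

λ = 18.4 fm

KE = eV = 1.602 × 10⁻¹⁹ × 2.410 × 10⁶ = 3.861 × 10⁻¹³ J.
p = √(2mKE) = √(2 × 1.673 × 10⁻²⁷ × 3.861 × 10⁻¹³) = 3.594 × 10⁻²⁰ kg·m/s.
λ = h/p = 6.626 × 10⁻³⁴ / 3.594 × 10⁻²⁰ = 1.84 × 10⁻¹⁴ m = 18.4 fm.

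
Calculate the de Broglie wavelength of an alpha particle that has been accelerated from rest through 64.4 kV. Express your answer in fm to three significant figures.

KE = 2eV = 2 × 1.602 × 10⁻¹⁹ × 6.440 × 10⁴ = 2.063 × 10⁻¹⁴ J.
p = √(2mKE) = √(2 × 6.645 × 10⁻²⁷ × 2.063 × 10⁻¹⁴) = 1.656 × 10⁻²⁰ kg·m/s.
λ = h/p = 6.626 × 10⁻³⁴ / 1.656 × 10⁻²⁰ = 4.00 × 10⁻¹⁴ m = 40.0 fm.

λ = 40.0 fm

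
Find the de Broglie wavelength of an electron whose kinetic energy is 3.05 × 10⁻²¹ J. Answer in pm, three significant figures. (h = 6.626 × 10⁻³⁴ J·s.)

p = √(2mKE) = √(2 × 9.109 × 10⁻³¹ × 3.050 × 10⁻²¹) = 7.454 × 10⁻²⁶ kg·m/s.
λ = h/p = 6.626 × 10⁻³⁴ / 7.454 × 10⁻²⁶ = 8.89 × 10⁻⁹ m = 8890 pm.

λ = 8890 pm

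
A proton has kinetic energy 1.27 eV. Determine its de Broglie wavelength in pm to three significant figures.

λ = 25.4 pm

KE = 1.27 eV = 2.035 × 10⁻¹⁹ J.
p = √(2mKE) = √(2 × 1.673 × 10⁻²⁷ × 2.035 × 10⁻¹⁹) = 2.609 × 10⁻²³ kg·m/s.
λ = h/p = 6.626 × 10⁻³⁴ / 2.609 × 10⁻²³ = 2.54 × 10⁻¹¹ m = 25.4 pm.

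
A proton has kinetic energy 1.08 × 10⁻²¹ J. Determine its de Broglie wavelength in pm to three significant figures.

λ = 349 pm

p = √(2mKE) = √(2 × 1.673 × 10⁻²⁷ × 1.080 × 10⁻²¹) = 1.901 × 10⁻²⁴ kg·m/s.
λ = h/p = 6.626 × 10⁻³⁴ / 1.901 × 10⁻²⁴ = 3.49 × 10⁻¹⁰ m = 349 pm.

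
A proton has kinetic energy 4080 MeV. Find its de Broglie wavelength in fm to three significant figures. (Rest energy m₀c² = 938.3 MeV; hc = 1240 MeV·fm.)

λ = 0.252 fm

Total energy E = KE + m₀c² = 4080 + 938.3 = 5018.3 MeV.
(pc)² = E² − (m₀c²)² = (5018.3)² − (938.3)² = 2.430 × 10⁷ MeV², so pc = 4930 MeV.
λ = hc/(pc) = 1240 MeV·fm / 4930 MeV = 0.252 fm.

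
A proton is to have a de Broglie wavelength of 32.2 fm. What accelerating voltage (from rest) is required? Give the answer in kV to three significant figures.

p = h/λ = 6.626 × 10⁻³⁴ / 3.220 × 10⁻¹⁴ = 2.058 × 10⁻²⁰ kg·m/s.
KE = p²/(2m) = 1.266 × 10⁻¹³ J.
V = KE/e = 1.266 × 10⁻¹³ / (1.602 × 10⁻¹⁹) = 790 kV.

V = 790 kV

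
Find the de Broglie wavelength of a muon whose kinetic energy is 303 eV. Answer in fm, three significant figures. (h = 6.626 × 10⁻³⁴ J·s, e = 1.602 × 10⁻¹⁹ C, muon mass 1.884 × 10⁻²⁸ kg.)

KE = 303 eV = 4.854 × 10⁻¹⁷ J.
p = √(2mKE) = √(2 × 1.884 × 10⁻²⁸ × 4.854 × 10⁻¹⁷) = 1.352 × 10⁻²² kg·m/s.
λ = h/p = 6.626 × 10⁻³⁴ / 1.352 × 10⁻²² = 4.90 × 10⁻¹² m = 4900 fm.

λ = 4900 fm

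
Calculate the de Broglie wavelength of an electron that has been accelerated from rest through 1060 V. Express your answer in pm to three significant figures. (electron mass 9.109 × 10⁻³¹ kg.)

λ = 37.7 pm

KE = eV = 1.602 × 10⁻¹⁹ × 1060 = 1.698 × 10⁻¹⁶ J.
p = √(2mKE) = √(2 × 9.109 × 10⁻³¹ × 1.698 × 10⁻¹⁶) = 1.759 × 10⁻²³ kg·m/s.
λ = h/p = 6.626 × 10⁻³⁴ / 1.759 × 10⁻²³ = 3.77 × 10⁻¹¹ m = 37.7 pm.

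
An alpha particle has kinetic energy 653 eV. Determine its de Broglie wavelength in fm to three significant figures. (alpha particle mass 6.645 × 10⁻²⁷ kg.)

λ = 562 fm

KE = 653 eV = 1.046 × 10⁻¹⁶ J.
p = √(2mKE) = √(2 × 6.645 × 10⁻²⁷ × 1.046 × 10⁻¹⁶) = 1.179 × 10⁻²¹ kg·m/s.
λ = h/p = 6.626 × 10⁻³⁴ / 1.179 × 10⁻²¹ = 5.62 × 10⁻¹³ m = 562 fm.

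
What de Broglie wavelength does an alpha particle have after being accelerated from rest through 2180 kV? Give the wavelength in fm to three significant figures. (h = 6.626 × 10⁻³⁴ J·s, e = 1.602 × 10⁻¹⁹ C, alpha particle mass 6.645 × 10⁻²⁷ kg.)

KE = 2eV = 2 × 1.602 × 10⁻¹⁹ × 2.180 × 10⁶ = 6.985 × 10⁻¹³ J.
p = √(2mKE) = √(2 × 6.645 × 10⁻²⁷ × 6.985 × 10⁻¹³) = 9.635 × 10⁻²⁰ kg·m/s.
λ = h/p = 6.626 × 10⁻³⁴ / 9.635 × 10⁻²⁰ = 6.88 × 10⁻¹⁵ m = 6.88 fm.

λ = 6.88 fm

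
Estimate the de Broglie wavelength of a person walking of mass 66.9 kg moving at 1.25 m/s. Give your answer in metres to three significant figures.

p = mv = 66.9 × 1.25 = 8.363 × 10¹ kg·m/s.
λ = h/p = 6.626 × 10⁻³⁴ / 8.363 × 10¹ = 7.92 × 10⁻³⁶ m.

λ = 7.92 × 10⁻³⁶ m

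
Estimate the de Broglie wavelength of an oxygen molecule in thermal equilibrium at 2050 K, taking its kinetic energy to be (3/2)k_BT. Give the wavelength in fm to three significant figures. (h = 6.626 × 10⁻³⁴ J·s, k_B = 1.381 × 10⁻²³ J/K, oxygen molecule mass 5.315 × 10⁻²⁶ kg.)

KE = (3/2)k_BT = 1.5 × 1.381 × 10⁻²³ × 2050 = 4.247 × 10⁻²⁰ J.
p = √(2mKE) = √(2 × 5.315 × 10⁻²⁶ × 4.247 × 10⁻²⁰) = 6.719 × 10⁻²³ kg·m/s.
λ = h/p = 9.86 × 10⁻¹² m = 9860 fm.

λ = 9860 fm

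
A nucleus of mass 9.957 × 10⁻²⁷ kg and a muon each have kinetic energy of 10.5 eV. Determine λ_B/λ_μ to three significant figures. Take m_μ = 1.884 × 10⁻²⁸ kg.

At fixed KE, p = √(2mKE) so λ = h/p ∝ 1/√m.
λ_B/λ_μ = √(m_μ/m_B) = √(1.884 × 10⁻²⁸/9.957 × 10⁻²⁷) = √(0.01892) = 0.138.

λ_B/λ_μ = 0.138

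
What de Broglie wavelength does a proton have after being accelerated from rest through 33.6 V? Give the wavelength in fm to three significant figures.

KE = eV = 1.602 × 10⁻¹⁹ × 33.60 = 5.383 × 10⁻¹⁸ J.
p = √(2mKE) = √(2 × 1.673 × 10⁻²⁷ × 5.383 × 10⁻¹⁸) = 1.342 × 10⁻²² kg·m/s.
λ = h/p = 6.626 × 10⁻³⁴ / 1.342 × 10⁻²² = 4.94 × 10⁻¹² m = 4940 fm.

λ = 4940 fm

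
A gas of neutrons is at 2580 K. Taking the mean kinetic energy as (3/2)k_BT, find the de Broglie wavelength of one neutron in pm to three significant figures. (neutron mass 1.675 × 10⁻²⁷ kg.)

KE = (3/2)k_BT = 1.5 × 1.381 × 10⁻²³ × 2580 = 5.344 × 10⁻²⁰ J.
p = √(2mKE) = √(2 × 1.675 × 10⁻²⁷ × 5.344 × 10⁻²⁰) = 1.338 × 10⁻²³ kg·m/s.
λ = h/p = 4.95 × 10⁻¹¹ m = 49.5 pm.

λ = 49.5 pm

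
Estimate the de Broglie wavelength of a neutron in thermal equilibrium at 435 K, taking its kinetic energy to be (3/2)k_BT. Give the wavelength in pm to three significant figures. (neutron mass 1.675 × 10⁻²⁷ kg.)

KE = (3/2)k_BT = 1.5 × 1.381 × 10⁻²³ × 435 = 9.011 × 10⁻²¹ J.
p = √(2mKE) = √(2 × 1.675 × 10⁻²⁷ × 9.011 × 10⁻²¹) = 5.494 × 10⁻²⁴ kg·m/s.
λ = h/p = 1.21 × 10⁻¹⁰ m = 121 pm.

λ = 121 pm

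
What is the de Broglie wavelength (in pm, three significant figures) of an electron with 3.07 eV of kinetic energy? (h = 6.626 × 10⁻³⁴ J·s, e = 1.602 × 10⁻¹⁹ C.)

λ = 700 pm

KE = 3.07 eV = 4.918 × 10⁻¹⁹ J.
p = √(2mKE) = √(2 × 9.109 × 10⁻³¹ × 4.918 × 10⁻¹⁹) = 9.466 × 10⁻²⁵ kg·m/s.
λ = h/p = 6.626 × 10⁻³⁴ / 9.466 × 10⁻²⁵ = 7.00 × 10⁻¹⁰ m = 700 pm.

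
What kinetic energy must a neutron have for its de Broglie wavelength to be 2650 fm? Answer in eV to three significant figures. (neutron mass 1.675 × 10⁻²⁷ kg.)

KE = 116 eV

p = h/λ = 6.626 × 10⁻³⁴ / 2.650 × 10⁻¹² = 2.500 × 10⁻²² kg·m/s.
KE = p²/(2m) = (2.500 × 10⁻²²)² / (2 × 1.675 × 10⁻²⁷) = 1.866 × 10⁻¹⁷ J = 116 eV.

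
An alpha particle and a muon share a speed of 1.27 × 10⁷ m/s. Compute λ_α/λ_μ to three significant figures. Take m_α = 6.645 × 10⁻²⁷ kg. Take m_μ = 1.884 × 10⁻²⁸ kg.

λ_α/λ_μ = 0.0284

At fixed v, p = mv so λ = h/(mv) ∝ 1/m.
λ_α/λ_μ = m_μ/m_α = 1.884 × 10⁻²⁸/6.645 × 10⁻²⁷ = 0.0284.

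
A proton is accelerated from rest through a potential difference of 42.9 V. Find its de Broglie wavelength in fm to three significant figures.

KE = eV = 1.602 × 10⁻¹⁹ × 42.90 = 6.873 × 10⁻¹⁸ J.
p = √(2mKE) = √(2 × 1.673 × 10⁻²⁷ × 6.873 × 10⁻¹⁸) = 1.516 × 10⁻²² kg·m/s.
λ = h/p = 6.626 × 10⁻³⁴ / 1.516 × 10⁻²² = 4.37 × 10⁻¹² m = 4370 fm.

λ = 4370 fm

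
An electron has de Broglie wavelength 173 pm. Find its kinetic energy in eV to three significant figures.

KE = 50.3 eV

p = h/λ = 6.626 × 10⁻³⁴ / 1.730 × 10⁻¹⁰ = 3.830 × 10⁻²⁴ kg·m/s.
KE = p²/(2m) = (3.830 × 10⁻²⁴)² / (2 × 9.109 × 10⁻³¹) = 8.052 × 10⁻¹⁸ J = 50.3 eV.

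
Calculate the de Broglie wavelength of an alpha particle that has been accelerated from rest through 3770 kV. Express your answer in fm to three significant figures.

λ = 5.23 fm

KE = 2eV = 2 × 1.602 × 10⁻¹⁹ × 3.770 × 10⁶ = 1.208 × 10⁻¹² J.
p = √(2mKE) = √(2 × 6.645 × 10⁻²⁷ × 1.208 × 10⁻¹²) = 1.267 × 10⁻¹⁹ kg·m/s.
λ = h/p = 6.626 × 10⁻³⁴ / 1.267 × 10⁻¹⁹ = 5.23 × 10⁻¹⁵ m = 5.23 fm.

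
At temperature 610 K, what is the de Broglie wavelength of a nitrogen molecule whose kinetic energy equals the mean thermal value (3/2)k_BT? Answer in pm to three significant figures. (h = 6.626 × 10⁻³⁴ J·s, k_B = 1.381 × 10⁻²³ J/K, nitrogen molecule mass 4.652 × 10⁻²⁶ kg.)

λ = 19.3 pm

KE = (3/2)k_BT = 1.5 × 1.381 × 10⁻²³ × 610 = 1.264 × 10⁻²⁰ J.
p = √(2mKE) = √(2 × 4.652 × 10⁻²⁶ × 1.264 × 10⁻²⁰) = 3.429 × 10⁻²³ kg·m/s.
λ = h/p = 1.93 × 10⁻¹¹ m = 19.3 pm.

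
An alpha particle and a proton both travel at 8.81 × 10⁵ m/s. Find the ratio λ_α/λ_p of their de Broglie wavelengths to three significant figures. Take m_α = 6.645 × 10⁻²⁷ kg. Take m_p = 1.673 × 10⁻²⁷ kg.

λ_α/λ_p = 0.252

At fixed v, p = mv so λ = h/(mv) ∝ 1/m.
λ_α/λ_p = m_p/m_α = 1.673 × 10⁻²⁷/6.645 × 10⁻²⁷ = 0.252.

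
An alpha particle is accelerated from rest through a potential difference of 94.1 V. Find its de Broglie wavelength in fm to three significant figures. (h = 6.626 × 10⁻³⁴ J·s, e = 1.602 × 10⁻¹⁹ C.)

λ = 1050 fm

KE = 2eV = 2 × 1.602 × 10⁻¹⁹ × 94.10 = 3.015 × 10⁻¹⁷ J.
p = √(2mKE) = √(2 × 6.645 × 10⁻²⁷ × 3.015 × 10⁻¹⁷) = 6.330 × 10⁻²² kg·m/s.
λ = h/p = 6.626 × 10⁻³⁴ / 6.330 × 10⁻²² = 1.05 × 10⁻¹² m = 1050 fm.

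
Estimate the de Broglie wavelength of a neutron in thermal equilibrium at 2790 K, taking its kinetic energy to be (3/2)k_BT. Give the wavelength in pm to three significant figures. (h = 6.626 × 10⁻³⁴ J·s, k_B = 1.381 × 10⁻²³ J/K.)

KE = (3/2)k_BT = 1.5 × 1.381 × 10⁻²³ × 2790 = 5.779 × 10⁻²⁰ J.
p = √(2mKE) = √(2 × 1.675 × 10⁻²⁷ × 5.779 × 10⁻²⁰) = 1.391 × 10⁻²³ kg·m/s.
λ = h/p = 4.76 × 10⁻¹¹ m = 47.6 pm.

λ = 47.6 pm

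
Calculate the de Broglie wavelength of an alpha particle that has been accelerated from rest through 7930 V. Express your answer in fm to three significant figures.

λ = 114 fm

KE = 2eV = 2 × 1.602 × 10⁻¹⁹ × 7930 = 2.541 × 10⁻¹⁵ J.
p = √(2mKE) = √(2 × 6.645 × 10⁻²⁷ × 2.541 × 10⁻¹⁵) = 5.811 × 10⁻²¹ kg·m/s.
λ = h/p = 6.626 × 10⁻³⁴ / 5.811 × 10⁻²¹ = 1.14 × 10⁻¹³ m = 114 fm.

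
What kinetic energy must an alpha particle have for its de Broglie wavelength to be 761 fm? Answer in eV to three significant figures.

p = h/λ = 6.626 × 10⁻³⁴ / 7.610 × 10⁻¹³ = 8.707 × 10⁻²² kg·m/s.
KE = p²/(2m) = (8.707 × 10⁻²²)² / (2 × 6.645 × 10⁻²⁷) = 5.704 × 10⁻¹⁷ J = 356 eV.

KE = 356 eV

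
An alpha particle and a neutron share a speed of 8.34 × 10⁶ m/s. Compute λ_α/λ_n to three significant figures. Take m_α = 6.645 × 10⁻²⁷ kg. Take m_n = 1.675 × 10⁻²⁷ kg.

At fixed v, p = mv so λ = h/(mv) ∝ 1/m.
λ_α/λ_n = m_n/m_α = 1.675 × 10⁻²⁷/6.645 × 10⁻²⁷ = 0.252.

λ_α/λ_n = 0.252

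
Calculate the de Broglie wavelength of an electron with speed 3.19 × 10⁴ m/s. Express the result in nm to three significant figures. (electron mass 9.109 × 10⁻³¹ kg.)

p = mv = 9.109 × 10⁻³¹ × 3.19 × 10⁴ = 2.906 × 10⁻²⁶ kg·m/s.
λ = h/p = 6.626 × 10⁻³⁴ / 2.906 × 10⁻²⁶ = 2.28 × 10⁻⁸ m = 22.8 nm.

λ = 22.8 nm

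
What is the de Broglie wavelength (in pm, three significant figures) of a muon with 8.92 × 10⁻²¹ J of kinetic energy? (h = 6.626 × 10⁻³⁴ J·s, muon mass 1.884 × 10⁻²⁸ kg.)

p = √(2mKE) = √(2 × 1.884 × 10⁻²⁸ × 8.920 × 10⁻²¹) = 1.833 × 10⁻²⁴ kg·m/s.
λ = h/p = 6.626 × 10⁻³⁴ / 1.833 × 10⁻²⁴ = 3.61 × 10⁻¹⁰ m = 361 pm.

λ = 361 pm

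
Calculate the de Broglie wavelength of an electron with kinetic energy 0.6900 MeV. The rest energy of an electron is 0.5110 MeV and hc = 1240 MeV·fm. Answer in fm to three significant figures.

Total energy E = KE + m₀c² = 0.6900 + 0.5110 = 1.2010 MeV.
(pc)² = E² − (m₀c²)² = (1.2010)² − (0.5110)² = 1.181 MeV², so pc = 1.087 MeV.
λ = hc/(pc) = 1240 MeV·fm / 1.087 MeV = 1140 fm.

λ = 1140 fm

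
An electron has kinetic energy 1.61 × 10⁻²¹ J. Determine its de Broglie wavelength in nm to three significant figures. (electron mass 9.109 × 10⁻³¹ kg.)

λ = 12.2 nm

p = √(2mKE) = √(2 × 9.109 × 10⁻³¹ × 1.610 × 10⁻²¹) = 5.416 × 10⁻²⁶ kg·m/s.
λ = h/p = 6.626 × 10⁻³⁴ / 5.416 × 10⁻²⁶ = 1.22 × 10⁻⁸ m = 12.2 nm.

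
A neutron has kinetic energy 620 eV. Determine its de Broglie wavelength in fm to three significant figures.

λ = 1150 fm

KE = 620 eV = 9.932 × 10⁻¹⁷ J.
p = √(2mKE) = √(2 × 1.675 × 10⁻²⁷ × 9.932 × 10⁻¹⁷) = 5.768 × 10⁻²² kg·m/s.
λ = h/p = 6.626 × 10⁻³⁴ / 5.768 × 10⁻²² = 1.15 × 10⁻¹² m = 1150 fm.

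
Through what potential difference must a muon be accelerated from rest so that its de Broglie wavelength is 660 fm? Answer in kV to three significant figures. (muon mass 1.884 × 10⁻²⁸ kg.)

V = 16.7 kV

p = h/λ = 6.626 × 10⁻³⁴ / 6.600 × 10⁻¹³ = 1.004 × 10⁻²¹ kg·m/s.
KE = p²/(2m) = 2.675 × 10⁻¹⁵ J.
V = KE/e = 2.675 × 10⁻¹⁵ / (1.602 × 10⁻¹⁹) = 16.7 kV.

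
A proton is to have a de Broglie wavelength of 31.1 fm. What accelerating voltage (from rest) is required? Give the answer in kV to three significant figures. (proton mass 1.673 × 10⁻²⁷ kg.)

V = 847 kV

p = h/λ = 6.626 × 10⁻³⁴ / 3.110 × 10⁻¹⁴ = 2.131 × 10⁻²⁰ kg·m/s.
KE = p²/(2m) = 1.357 × 10⁻¹³ J.
V = KE/e = 1.357 × 10⁻¹³ / (1.602 × 10⁻¹⁹) = 847 kV.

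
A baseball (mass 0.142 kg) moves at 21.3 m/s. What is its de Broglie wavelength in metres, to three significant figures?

p = mv = 0.142 × 21.3 = 3.025 kg·m/s.
λ = h/p = 6.626 × 10⁻³⁴ / 3.025 = 2.19 × 10⁻³⁴ m.

λ = 2.19 × 10⁻³⁴ m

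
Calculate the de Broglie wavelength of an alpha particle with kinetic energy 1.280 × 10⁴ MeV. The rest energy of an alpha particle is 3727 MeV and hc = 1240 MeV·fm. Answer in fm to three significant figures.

Total energy E = KE + m₀c² = 1.280 × 10⁴ + 3727 = 16527 MeV.
(pc)² = E² − (m₀c²)² = (16527)² − (3727)² = 2.593 × 10⁸ MeV², so pc = 1.610 × 10⁴ MeV.
λ = hc/(pc) = 1240 MeV·fm / 1.610 × 10⁴ MeV = 0.0770 fm.

λ = 0.0770 fm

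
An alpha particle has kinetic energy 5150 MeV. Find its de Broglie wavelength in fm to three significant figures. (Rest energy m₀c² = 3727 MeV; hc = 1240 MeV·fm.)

Total energy E = KE + m₀c² = 5150 + 3727 = 8877 MeV.
(pc)² = E² − (m₀c²)² = (8877)² − (3727)² = 6.491 × 10⁷ MeV², so pc = 8057 MeV.
λ = hc/(pc) = 1240 MeV·fm / 8057 MeV = 0.154 fm.

λ = 0.154 fm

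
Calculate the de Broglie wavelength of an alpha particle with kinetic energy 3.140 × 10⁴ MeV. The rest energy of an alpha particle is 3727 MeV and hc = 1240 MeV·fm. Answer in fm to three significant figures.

λ = 0.0355 fm

Total energy E = KE + m₀c² = 3.140 × 10⁴ + 3727 = 35127 MeV.
(pc)² = E² − (m₀c²)² = (35127)² − (3727)² = 1.220 × 10⁹ MeV², so pc = 3.493 × 10⁴ MeV.
λ = hc/(pc) = 1240 MeV·fm / 3.493 × 10⁴ MeV = 0.0355 fm.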